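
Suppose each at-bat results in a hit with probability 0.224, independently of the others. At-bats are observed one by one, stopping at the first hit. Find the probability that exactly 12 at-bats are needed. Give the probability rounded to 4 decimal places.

0.0138

Geometric (trials to first success), p = 0.224.
P(Y = 12) = (1−p)^11 · p = 0.061444 · 0.224 = 0.013763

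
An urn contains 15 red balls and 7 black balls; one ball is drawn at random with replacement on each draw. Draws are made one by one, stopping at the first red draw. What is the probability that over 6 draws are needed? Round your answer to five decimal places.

0.00104

Y = number of draws to the first success; geometric, p = 0.681818.
P(Y > 6) = P(first 6 all fail) = (1−p)^6 = 0.0010377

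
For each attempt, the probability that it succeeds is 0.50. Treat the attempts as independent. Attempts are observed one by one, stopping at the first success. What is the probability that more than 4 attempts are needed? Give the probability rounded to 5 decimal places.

Y = number of attempts to the first success; geometric, p = 0.50.
P(Y > 4) = P(first 4 all fail) = (1−p)^4 = 0.0625000

0.06250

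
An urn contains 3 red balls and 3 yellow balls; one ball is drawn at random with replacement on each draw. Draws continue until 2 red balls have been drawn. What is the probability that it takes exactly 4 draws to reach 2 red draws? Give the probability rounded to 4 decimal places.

Y = trial on which the second success occurs; negative binomial, r=2, p=0.50.
P(Y=4) = C(3,1) · p^2 · (1−p)^2
= 3 · 0.25 · 0.25 = 0.187500

0.1875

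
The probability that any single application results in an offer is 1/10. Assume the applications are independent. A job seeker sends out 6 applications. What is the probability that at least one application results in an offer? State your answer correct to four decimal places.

P(at least one) = 1 − P(none) = 1 − (1 − 0.10)^6
= 1 − 0.531441 = 0.468559

0.4686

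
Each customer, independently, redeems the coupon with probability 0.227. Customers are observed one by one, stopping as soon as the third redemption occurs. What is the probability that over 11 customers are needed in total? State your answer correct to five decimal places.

0.52836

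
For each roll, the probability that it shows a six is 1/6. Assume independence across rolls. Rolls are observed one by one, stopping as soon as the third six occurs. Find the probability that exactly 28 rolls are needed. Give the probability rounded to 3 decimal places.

0.017

Y = trial on which the third success occurs; negative binomial, r=3, p=0.166667.
P(Y=28) = C(27,2) · p^3 · (1−p)^25
= 351 · 0.0046296 · 0.010483 = 0.01703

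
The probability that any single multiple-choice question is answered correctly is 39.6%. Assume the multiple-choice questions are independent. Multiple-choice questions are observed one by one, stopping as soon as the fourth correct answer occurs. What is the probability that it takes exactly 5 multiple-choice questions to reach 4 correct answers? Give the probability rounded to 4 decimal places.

Y = trial on which the fourth success occurs; negative binomial, r=4, p=0.396.
P(Y=5) = C(4,3) · p^4 · (1−p)^1
= 4 · 0.024591 · 0.604 = 0.059412

0.0594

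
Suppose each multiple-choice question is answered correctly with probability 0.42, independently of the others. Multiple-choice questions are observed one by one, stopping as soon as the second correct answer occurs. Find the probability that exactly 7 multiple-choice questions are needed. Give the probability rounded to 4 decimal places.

0.0695

Y = trial on which the second success occurs; negative binomial, r=2, p=0.42.
P(Y=7) = C(6,1) · p^2 · (1−p)^5
= 6 · 0.1764 · 0.065636 = 0.069469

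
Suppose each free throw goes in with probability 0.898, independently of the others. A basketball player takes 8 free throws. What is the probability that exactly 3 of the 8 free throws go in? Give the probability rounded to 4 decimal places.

0.0004

X ~ Binomial(n=8, p=0.898).
P(X=3) = C(8,3) · p^3 · (1−p)^5
= 56 · 0.72415 · 1.1041e-05 = 0.000448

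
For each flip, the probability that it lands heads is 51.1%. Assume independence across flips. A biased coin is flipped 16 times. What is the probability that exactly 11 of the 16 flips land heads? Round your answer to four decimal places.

0.0758

X ~ Binomial(n=16, p=0.511).
P(X=11) = C(16,11) · p^11 · (1−p)^5
= 4368 · 0.00062034 · 0.02796 = 0.075763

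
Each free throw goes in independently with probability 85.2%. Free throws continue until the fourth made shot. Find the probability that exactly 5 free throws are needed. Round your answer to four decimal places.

0.3119

Y = trial on which the fourth success occurs; negative binomial, r=4, p=0.852.
P(Y=5) = C(4,3) · p^4 · (1−p)^1
= 4 · 0.52694 · 0.148 = 0.311946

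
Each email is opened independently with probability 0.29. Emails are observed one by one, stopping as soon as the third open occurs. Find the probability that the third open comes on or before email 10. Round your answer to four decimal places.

Finishing within 10 emails ⇔ at least 3 successes in the first 10. With X ~ Binomial(10, 0.29), P(Y ≤ 10) = 1 − P(X ≤ 2).
  k=0: C(10,0)·0.29^0·0.71^10 = 0.032552
  k=1: C(10,1)·0.29^1·0.71^9 = 0.132961
  k=2: C(10,2)·0.29^2·0.71^8 = 0.244385
1 − 0.409899 = 0.590101

0.5901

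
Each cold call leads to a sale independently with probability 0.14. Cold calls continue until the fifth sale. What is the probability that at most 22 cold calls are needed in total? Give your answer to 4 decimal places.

0.1856

Finishing within 22 cold calls ⇔ at least 5 successes in the first 22. With X ~ Binomial(22, 0.14), P(Y ≤ 22) = 1 − P(X ≤ 4).
  k=0: C(22,0)·0.14^0·0.86^22 = 0.036221
  k=1: C(22,1)·0.14^1·0.86^21 = 0.129723
  k=2: C(22,2)·0.14^2·0.86^20 = 0.221736
  k=3: C(22,3)·0.14^3·0.86^19 = 0.240644
  k=4: C(22,4)·0.14^4·0.86^18 = 0.186080
1 − 0.814405 = 0.185595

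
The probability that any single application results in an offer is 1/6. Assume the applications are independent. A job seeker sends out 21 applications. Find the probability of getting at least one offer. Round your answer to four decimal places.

P(at least one) = 1 − P(none) = 1 − (1 − 0.166667)^21
= 1 − 0.021737 = 0.978263

0.9783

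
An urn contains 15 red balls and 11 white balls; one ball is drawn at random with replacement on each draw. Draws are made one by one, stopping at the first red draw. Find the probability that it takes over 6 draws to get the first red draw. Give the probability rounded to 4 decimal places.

0.0057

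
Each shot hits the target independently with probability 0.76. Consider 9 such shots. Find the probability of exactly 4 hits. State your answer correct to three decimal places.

0.033

X ~ Binomial(n=9, p=0.76).
P(X=4) = C(9,4) · p^4 · (1−p)^5
= 126 · 0.33362 · 0.00079626 = 0.03347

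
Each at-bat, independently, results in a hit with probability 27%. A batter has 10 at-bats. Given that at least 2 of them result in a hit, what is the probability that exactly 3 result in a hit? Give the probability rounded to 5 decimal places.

0.32696

X ~ Binomial(10, 0.27). Want P(X=3 | X≥2) = P(X=3) / P(X≥2).
P(X=3) = C(10,3)·0.27^3·0.73^7 = 0.2609351
P(X≥2) = 1 − 0.0429763 − 0.1589533 = 0.7980705
Ratio = 0.2609351 / 0.7980705 = 0.3269575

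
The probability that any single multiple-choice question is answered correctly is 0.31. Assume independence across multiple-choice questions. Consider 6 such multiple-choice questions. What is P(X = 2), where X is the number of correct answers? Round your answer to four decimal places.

X ~ Binomial(n=6, p=0.31).
P(X=2) = C(6,2) · p^2 · (1−p)^4
= 15 · 0.0961 · 0.22667 = 0.326747

0.3267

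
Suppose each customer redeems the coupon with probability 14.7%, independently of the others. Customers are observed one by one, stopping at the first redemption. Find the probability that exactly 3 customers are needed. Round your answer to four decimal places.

Geometric (trials to first success), p = 0.147.
P(Y = 3) = (1−p)^2 · p = 0.72761 · 0.147 = 0.106959

0.1070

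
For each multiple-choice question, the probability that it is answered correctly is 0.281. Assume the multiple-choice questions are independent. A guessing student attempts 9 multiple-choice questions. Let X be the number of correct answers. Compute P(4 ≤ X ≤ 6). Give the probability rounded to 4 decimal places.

X ~ Binomial(9, 0.281); P(4 ≤ X ≤ 6) = Σ C(9,k) p^k (1−p)^(9−k) over k:
  k=4: C(9,4)·0.281^4·0.719^5 = 0.150952
  k=5: C(9,5)·0.281^5·0.719^4 = 0.058995
  k=6: C(9,6)·0.281^6·0.719^3 = 0.015371
Total = 0.225319

0.2253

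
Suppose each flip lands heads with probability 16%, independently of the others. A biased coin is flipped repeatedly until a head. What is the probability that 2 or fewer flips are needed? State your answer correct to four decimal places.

0.2944

Y = number of flips to the first success; geometric, p = 0.16.
P(Y ≤ 2) = 1 − (1−p)^2 = 1 − 0.705600 = 0.294400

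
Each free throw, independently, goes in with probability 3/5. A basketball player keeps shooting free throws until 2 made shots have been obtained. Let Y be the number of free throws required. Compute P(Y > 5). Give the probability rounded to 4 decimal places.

0.0870

Needing more than 5 free throws ⇔ fewer than 2 successes in the first 5. With X ~ Binomial(5, 0.60), P(Y > 5) = P(X ≤ 1).
  k=0: C(5,0)·0.60^0·0.40^5 = 0.010240
  k=1: C(5,1)·0.60^1·0.40^4 = 0.076800
P(X ≤ 1) = 0.087040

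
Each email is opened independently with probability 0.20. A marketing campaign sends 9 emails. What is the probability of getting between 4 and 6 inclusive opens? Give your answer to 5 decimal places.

0.08533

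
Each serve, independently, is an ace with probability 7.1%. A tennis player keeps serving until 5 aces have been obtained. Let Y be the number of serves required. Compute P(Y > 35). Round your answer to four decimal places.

Needing more than 35 serves ⇔ fewer than 5 successes in the first 35. With X ~ Binomial(35, 0.071), P(Y > 35) = P(X ≤ 4).
  k=0: C(35,0)·0.071^0·0.929^35 = 0.075954
  k=1: C(35,1)·0.071^1·0.929^34 = 0.203171
  k=2: C(35,2)·0.071^2·0.929^33 = 0.263969
  k=3: C(35,3)·0.071^3·0.929^32 = 0.221915
  k=4: C(35,4)·0.071^4·0.929^31 = 0.135681
P(X ≤ 4) = 0.900690

0.9007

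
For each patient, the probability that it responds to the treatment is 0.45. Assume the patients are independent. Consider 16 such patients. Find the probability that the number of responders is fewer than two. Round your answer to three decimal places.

X ~ Binomial(16, 0.45); P(X ≤ 1) = Σ C(16,k) p^k (1−p)^(16−k) over k:
  k=0: C(16,0)·0.45^0·0.55^16 = 0.00007
  k=1: C(16,1)·0.45^1·0.55^15 = 0.00092
Total = 0.00099

0.001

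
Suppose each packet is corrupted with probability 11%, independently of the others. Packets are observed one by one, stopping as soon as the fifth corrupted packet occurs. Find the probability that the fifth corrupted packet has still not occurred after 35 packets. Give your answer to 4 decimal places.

Needing more than 35 packets ⇔ fewer than 5 successes in the first 35. With X ~ Binomial(35, 0.11), P(Y > 35) = P(X ≤ 4).
  k=0: C(35,0)·0.11^0·0.89^35 = 0.016930
  k=1: C(35,1)·0.11^1·0.89^34 = 0.073235
  k=2: C(35,2)·0.11^2·0.89^33 = 0.153877
  k=3: C(35,3)·0.11^3·0.89^32 = 0.209203
  k=4: C(35,4)·0.11^4·0.89^31 = 0.206852
P(X ≤ 4) = 0.660097

0.6601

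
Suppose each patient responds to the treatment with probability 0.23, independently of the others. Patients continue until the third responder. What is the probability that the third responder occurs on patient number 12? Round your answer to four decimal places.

0.0637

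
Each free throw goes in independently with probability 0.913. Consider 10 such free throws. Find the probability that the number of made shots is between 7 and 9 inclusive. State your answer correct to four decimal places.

0.5897

X ~ Binomial(10, 0.913); P(7 ≤ X ≤ 9) = Σ C(10,k) p^k (1−p)^(10−k) over k:
  k=7: C(10,7)·0.913^7·0.087^3 = 0.041786
  k=8: C(10,8)·0.913^8·0.087^2 = 0.164444
  k=9: C(10,9)·0.913^9·0.087^1 = 0.383492
Total = 0.589722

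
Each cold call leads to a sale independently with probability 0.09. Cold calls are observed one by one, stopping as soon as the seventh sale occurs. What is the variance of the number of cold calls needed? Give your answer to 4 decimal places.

786.4198

Y = total cold calls until the seventh success; negative binomial with r=7, p=0.09.
Var(Y) = r(1−p)/p² = 7·0.91 / 0.09² = 786.419753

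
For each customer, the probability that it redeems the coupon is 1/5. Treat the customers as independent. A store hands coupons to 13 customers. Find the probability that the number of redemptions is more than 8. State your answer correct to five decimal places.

X ~ Binomial(13, 0.20); P(X ≥ 9) = Σ C(13,k) p^k (1−p)^(13−k) over k:
  k=9: C(13,9)·0.20^9·0.80^4 = 0.0001499
  k=10: C(13,10)·0.20^10·0.80^3 = 0.0000150
  k=11: C(13,11)·0.20^11·0.80^2 = 0.0000010
  k=12: C(13,12)·0.20^12·0.80^1 = 0.0000000
  k=13: C(13,13)·0.20^13·0.80^0 = 0.0000000
Total = 0.0001660

0.00017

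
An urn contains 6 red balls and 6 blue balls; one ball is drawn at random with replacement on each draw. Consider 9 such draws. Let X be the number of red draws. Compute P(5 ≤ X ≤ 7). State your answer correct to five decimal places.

0.48047

X ~ Binomial(9, 0.50); P(5 ≤ X ≤ 7) = Σ C(9,k) p^k (1−p)^(9−k) over k:
  k=5: C(9,5)·0.50^5·0.50^4 = 0.2460938
  k=6: C(9,6)·0.50^6·0.50^3 = 0.1640625
  k=7: C(9,7)·0.50^7·0.50^2 = 0.0703125
Total = 0.4804688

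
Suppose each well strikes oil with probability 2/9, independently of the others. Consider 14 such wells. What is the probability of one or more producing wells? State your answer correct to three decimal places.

0.970

P(at least one) = 1 − P(none) = 1 − (1 − 0.222222)^14
= 1 − 0.02965 = 0.97035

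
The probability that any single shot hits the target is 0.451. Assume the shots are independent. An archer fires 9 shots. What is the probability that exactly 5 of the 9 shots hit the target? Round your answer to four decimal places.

X ~ Binomial(n=9, p=0.451).
P(X=5) = C(9,5) · p^5 · (1−p)^4
= 126 · 0.018659 · 0.090843 = 0.213571

0.2136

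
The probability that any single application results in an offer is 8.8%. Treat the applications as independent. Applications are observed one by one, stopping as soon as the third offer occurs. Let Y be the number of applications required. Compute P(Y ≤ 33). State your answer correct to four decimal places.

0.5646

Finishing within 33 applications ⇔ at least 3 successes in the first 33. With X ~ Binomial(33, 0.088), P(Y ≤ 33) = 1 − P(X ≤ 2).
  k=0: C(33,0)·0.088^0·0.912^33 = 0.047844
  k=1: C(33,1)·0.088^1·0.912^32 = 0.152346
  k=2: C(33,2)·0.088^2·0.912^31 = 0.235201
1 − 0.435391 = 0.564609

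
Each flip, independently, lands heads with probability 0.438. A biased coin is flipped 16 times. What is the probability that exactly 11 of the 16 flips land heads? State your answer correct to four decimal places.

0.0279

X ~ Binomial(n=16, p=0.438).
P(X=11) = C(16,11) · p^11 · (1−p)^5
= 4368 · 0.00011382 · 0.056064 = 0.027873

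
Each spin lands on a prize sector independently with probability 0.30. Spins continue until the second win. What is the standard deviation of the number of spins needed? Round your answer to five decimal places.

3.94405

Y = total spins until the second success; negative binomial with r=2, p=0.30.
SD(Y) = √[r(1−p)/p²] = √(15.5555556) = 3.9440532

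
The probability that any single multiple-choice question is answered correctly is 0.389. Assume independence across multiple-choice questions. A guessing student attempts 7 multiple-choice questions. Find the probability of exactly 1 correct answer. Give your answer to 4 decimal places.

0.1417

X ~ Binomial(n=7, p=0.389).
P(X=1) = C(7,1) · p^1 · (1−p)^6
= 7 · 0.389 · 0.052029 = 0.141676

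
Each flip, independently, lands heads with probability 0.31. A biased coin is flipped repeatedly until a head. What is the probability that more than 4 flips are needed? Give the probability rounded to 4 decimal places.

Y = number of flips to the first success; geometric, p = 0.31.
P(Y > 4) = P(first 4 all fail) = (1−p)^4 = 0.226671

0.2267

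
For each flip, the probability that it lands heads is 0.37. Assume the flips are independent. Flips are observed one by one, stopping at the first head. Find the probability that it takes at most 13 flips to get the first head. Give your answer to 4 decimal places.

Y = number of flips to the first success; geometric, p = 0.37.
P(Y ≤ 13) = 1 − (1−p)^13 = 1 − 0.002463 = 0.997537

0.9975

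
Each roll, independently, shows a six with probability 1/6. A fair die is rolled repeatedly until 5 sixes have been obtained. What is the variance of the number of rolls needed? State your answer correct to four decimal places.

150.0000

Y = total rolls until the fifth success; negative binomial with r=5, p=0.166667.
Var(Y) = r(1−p)/p² = 5·0.833333 / 0.166667² = 150.000000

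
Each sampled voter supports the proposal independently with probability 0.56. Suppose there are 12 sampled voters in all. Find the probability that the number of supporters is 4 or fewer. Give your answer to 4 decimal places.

0.0988

X ~ Binomial(12, 0.56); P(X ≤ 4) = Σ C(12,k) p^k (1−p)^(12−k) over k:
  k=0: C(12,0)·0.56^0·0.44^12 = 0.000053
  k=1: C(12,1)·0.56^1·0.44^11 = 0.000804
  k=2: C(12,2)·0.56^2·0.44^10 = 0.005629
  k=3: C(12,3)·0.56^3·0.44^9 = 0.023881
  k=4: C(12,4)·0.56^4·0.44^8 = 0.068388
Total = 0.098755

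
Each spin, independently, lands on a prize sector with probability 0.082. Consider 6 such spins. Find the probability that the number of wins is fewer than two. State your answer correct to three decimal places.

X ~ Binomial(6, 0.082); P(X ≤ 1) = Σ C(6,k) p^k (1−p)^(6−k) over k:
  k=0: C(6,0)·0.082^0·0.918^6 = 0.59849
  k=1: C(6,1)·0.082^1·0.918^5 = 0.32076
Total = 0.91925

0.919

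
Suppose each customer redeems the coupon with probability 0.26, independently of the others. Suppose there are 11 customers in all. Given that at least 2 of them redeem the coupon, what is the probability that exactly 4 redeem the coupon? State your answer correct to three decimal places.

X ~ Binomial(11, 0.26). Want P(X=4 | X≥2) = P(X=4) / P(X≥2).
P(X=4) = C(11,4)·0.26^4·0.74^7 = 0.18324
P(X≥2) = 1 − 0.03644 − 0.14083 = 0.82274
Ratio = 0.18324 / 0.82274 = 0.22272

0.223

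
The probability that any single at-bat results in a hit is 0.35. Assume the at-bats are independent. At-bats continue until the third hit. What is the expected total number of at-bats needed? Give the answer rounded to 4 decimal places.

8.5714

Y = total at-bats until the third success; negative binomial with r=3, p=0.35.
E[Y] = r / p = 3 / 0.35 = 8.571429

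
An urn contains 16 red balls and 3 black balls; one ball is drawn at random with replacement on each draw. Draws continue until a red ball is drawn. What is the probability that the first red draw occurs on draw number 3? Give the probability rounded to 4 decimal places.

Geometric (trials to first success), p = 0.842105.
P(Y = 3) = (1−p)^2 · p = 0.024931 · 0.842105 = 0.020994

0.0210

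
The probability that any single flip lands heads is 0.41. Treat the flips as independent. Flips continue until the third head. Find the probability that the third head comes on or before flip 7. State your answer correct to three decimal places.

Finishing within 7 flips ⇔ at least 3 successes in the first 7. With X ~ Binomial(7, 0.41), P(Y ≤ 7) = 1 − P(X ≤ 2).
  k=0: C(7,0)·0.41^0·0.59^7 = 0.02489
  k=1: C(7,1)·0.41^1·0.59^6 = 0.12106
  k=2: C(7,2)·0.41^2·0.59^5 = 0.25238
1 − 0.39832 = 0.60168

0.602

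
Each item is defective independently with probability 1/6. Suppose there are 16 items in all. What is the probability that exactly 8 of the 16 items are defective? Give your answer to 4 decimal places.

X ~ Binomial(n=16, p=0.166667).
P(X=8) = C(16,8) · p^8 · (1−p)^8
= 12870 · 5.9537e-07 · 0.23257 = 0.001782

0.0018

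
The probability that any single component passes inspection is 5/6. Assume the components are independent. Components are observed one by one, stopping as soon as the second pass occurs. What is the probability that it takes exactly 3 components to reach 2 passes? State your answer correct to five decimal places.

0.23148

Y = trial on which the second success occurs; negative binomial, r=2, p=0.833333.
P(Y=3) = C(2,1) · p^2 · (1−p)^1
= 2 · 0.69444 · 0.16667 = 0.2314815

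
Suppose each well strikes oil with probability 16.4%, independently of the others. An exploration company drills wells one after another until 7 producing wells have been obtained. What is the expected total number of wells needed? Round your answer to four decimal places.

42.6829

Y = total wells until the seventh success; negative binomial with r=7, p=0.164.
E[Y] = r / p = 7 / 0.164 = 42.682927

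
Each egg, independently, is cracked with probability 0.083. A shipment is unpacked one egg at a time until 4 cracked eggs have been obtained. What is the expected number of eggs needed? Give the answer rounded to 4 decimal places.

Y = total eggs until the fourth success; negative binomial with r=4, p=0.083.
E[Y] = r / p = 4 / 0.083 = 48.192771

48.1928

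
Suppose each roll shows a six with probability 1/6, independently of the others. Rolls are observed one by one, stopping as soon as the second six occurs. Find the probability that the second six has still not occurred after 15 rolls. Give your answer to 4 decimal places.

0.2596

Needing more than 15 rolls ⇔ fewer than 2 successes in the first 15. With X ~ Binomial(15, 0.166667), P(Y > 15) = P(X ≤ 1).
  k=0: C(15,0)·0.166667^0·0.833333^15 = 0.064905
  k=1: C(15,1)·0.166667^1·0.833333^14 = 0.194716
P(X ≤ 1) = 0.259622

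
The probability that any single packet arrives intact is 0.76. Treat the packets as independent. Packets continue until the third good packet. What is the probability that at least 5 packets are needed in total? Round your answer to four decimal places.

0.2450

Needing more than 4 packets ⇔ fewer than 3 successes in the first 4. With X ~ Binomial(4, 0.76), P(Y > 4) = P(X ≤ 2).
  k=0: C(4,0)·0.76^0·0.24^4 = 0.003318
  k=1: C(4,1)·0.76^1·0.24^3 = 0.042025
  k=2: C(4,2)·0.76^2·0.24^2 = 0.199619
P(X ≤ 2) = 0.244961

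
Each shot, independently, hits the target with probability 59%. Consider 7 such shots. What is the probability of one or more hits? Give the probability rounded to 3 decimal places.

P(at least one) = 1 − P(none) = 1 − (1 − 0.59)^7
= 1 − 0.00195 = 0.99805

0.998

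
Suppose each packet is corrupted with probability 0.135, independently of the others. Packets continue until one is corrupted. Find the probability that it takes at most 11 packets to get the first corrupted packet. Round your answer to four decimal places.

Y = number of packets to the first success; geometric, p = 0.135.
P(Y ≤ 11) = 1 − (1−p)^11 = 1 − 0.202851 = 0.797149

0.7971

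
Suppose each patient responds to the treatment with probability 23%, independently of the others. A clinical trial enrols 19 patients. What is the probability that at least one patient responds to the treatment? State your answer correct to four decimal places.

0.9930

P(at least one) = 1 − P(none) = 1 − (1 − 0.23)^19
= 1 − 0.006971 = 0.993029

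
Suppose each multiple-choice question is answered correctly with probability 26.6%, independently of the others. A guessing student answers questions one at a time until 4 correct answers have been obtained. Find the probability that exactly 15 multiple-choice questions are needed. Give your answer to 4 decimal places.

0.0607

Y = trial on which the fourth success occurs; negative binomial, r=4, p=0.266.
P(Y=15) = C(14,3) · p^4 · (1−p)^11
= 364 · 0.0050064 · 0.033316 = 0.060713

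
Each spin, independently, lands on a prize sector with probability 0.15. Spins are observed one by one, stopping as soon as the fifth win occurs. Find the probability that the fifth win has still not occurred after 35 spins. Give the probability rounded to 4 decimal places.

0.3807

Needing more than 35 spins ⇔ fewer than 5 successes in the first 35. With X ~ Binomial(35, 0.15), P(Y > 35) = P(X ≤ 4).
  k=0: C(35,0)·0.15^0·0.85^35 = 0.003386
  k=1: C(35,1)·0.15^1·0.85^34 = 0.020912
  k=2: C(35,2)·0.15^2·0.85^33 = 0.062737
  k=3: C(35,3)·0.15^3·0.85^32 = 0.121784
  k=4: C(35,4)·0.15^4·0.85^31 = 0.171930
P(X ≤ 4) = 0.380749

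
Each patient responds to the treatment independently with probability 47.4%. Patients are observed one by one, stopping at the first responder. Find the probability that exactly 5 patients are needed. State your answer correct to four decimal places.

0.0363

Geometric (trials to first success), p = 0.474.
P(Y = 5) = (1−p)^4 · p = 0.07655 · 0.474 = 0.036285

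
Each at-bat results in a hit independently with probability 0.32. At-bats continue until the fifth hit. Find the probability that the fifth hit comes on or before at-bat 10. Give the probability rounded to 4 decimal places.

Finishing within 10 at-bats ⇔ at least 5 successes in the first 10. With X ~ Binomial(10, 0.32), P(Y ≤ 10) = 1 − P(X ≤ 4).
  k=0: C(10,0)·0.32^0·0.68^10 = 0.021139
  k=1: C(10,1)·0.32^1·0.68^9 = 0.099479
  k=2: C(10,2)·0.32^2·0.68^8 = 0.210661
  k=3: C(10,3)·0.32^3·0.68^7 = 0.264359
  k=4: C(10,4)·0.32^4·0.68^6 = 0.217707
1 − 0.813345 = 0.186655

0.1867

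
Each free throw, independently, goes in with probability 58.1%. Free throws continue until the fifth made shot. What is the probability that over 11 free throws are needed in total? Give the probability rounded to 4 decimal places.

0.1245

Needing more than 11 free throws ⇔ fewer than 5 successes in the first 11. With X ~ Binomial(11, 0.581), P(Y > 11) = P(X ≤ 4).
  k=0: C(11,0)·0.581^0·0.419^11 = 0.000070
  k=1: C(11,1)·0.581^1·0.419^10 = 0.001066
  k=2: C(11,2)·0.581^2·0.419^9 = 0.007390
  k=3: C(11,3)·0.581^3·0.419^8 = 0.030741
  k=4: C(11,4)·0.581^4·0.419^7 = 0.085254
P(X ≤ 4) = 0.124522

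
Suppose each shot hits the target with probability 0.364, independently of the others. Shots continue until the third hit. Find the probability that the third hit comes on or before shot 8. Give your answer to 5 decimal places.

Finishing within 8 shots ⇔ at least 3 successes in the first 8. With X ~ Binomial(8, 0.364), P(Y ≤ 8) = 1 − P(X ≤ 2).
  k=0: C(8,0)·0.364^0·0.636^8 = 0.0267705
  k=1: C(8,1)·0.364^1·0.636^7 = 0.1225720
  k=2: C(8,2)·0.364^2·0.636^6 = 0.2455294
1 − 0.3948719 = 0.6051281

0.60513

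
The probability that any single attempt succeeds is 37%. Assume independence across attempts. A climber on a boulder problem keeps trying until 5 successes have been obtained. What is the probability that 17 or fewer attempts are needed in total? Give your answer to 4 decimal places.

Finishing within 17 attempts ⇔ at least 5 successes in the first 17. With X ~ Binomial(17, 0.37), P(Y ≤ 17) = 1 − P(X ≤ 4).
  k=0: C(17,0)·0.37^0·0.63^17 = 0.000388
  k=1: C(17,1)·0.37^1·0.63^16 = 0.003873
  k=2: C(17,2)·0.37^2·0.63^15 = 0.018199
  k=3: C(17,3)·0.37^3·0.63^14 = 0.053442
  k=4: C(17,4)·0.37^4·0.63^13 = 0.109853
1 − 0.185755 = 0.814245

0.8142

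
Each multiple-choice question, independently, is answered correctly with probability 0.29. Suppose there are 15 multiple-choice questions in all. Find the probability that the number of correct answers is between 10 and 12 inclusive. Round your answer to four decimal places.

X ~ Binomial(15, 0.29); P(10 ≤ X ≤ 12) = Σ C(15,k) p^k (1−p)^(15−k) over k:
  k=10: C(15,10)·0.29^10·0.71^5 = 0.002279
  k=11: C(15,11)·0.29^11·0.71^4 = 0.000423
  k=12: C(15,12)·0.29^12·0.71^3 = 0.000058
Total = 0.002760

0.0028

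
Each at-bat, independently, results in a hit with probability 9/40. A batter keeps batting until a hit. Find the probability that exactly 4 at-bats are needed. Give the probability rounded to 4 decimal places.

0.1047

Geometric (trials to first success), p = 0.225.
P(Y = 4) = (1−p)^3 · p = 0.46548 · 0.225 = 0.104734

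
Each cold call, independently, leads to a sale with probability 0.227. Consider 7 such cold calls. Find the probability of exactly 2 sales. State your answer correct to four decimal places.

X ~ Binomial(n=7, p=0.227).
P(X=2) = C(7,2) · p^2 · (1−p)^5
= 21 · 0.051529 · 0.27599 = 0.298654

0.2987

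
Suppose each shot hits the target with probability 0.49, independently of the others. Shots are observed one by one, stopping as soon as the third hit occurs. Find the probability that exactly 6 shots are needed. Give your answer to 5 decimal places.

Y = trial on which the third success occurs; negative binomial, r=3, p=0.49.
P(Y=6) = C(5,2) · p^3 · (1−p)^3
= 10 · 0.11765 · 0.13265 = 0.1560626

0.15606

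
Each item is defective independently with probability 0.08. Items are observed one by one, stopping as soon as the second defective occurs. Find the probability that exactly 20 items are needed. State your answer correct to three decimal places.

0.027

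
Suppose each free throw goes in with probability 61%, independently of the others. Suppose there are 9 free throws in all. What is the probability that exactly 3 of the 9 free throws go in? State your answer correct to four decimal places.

0.0671

X ~ Binomial(n=9, p=0.61).
P(X=3) = C(9,3) · p^3 · (1−p)^6
= 84 · 0.22698 · 0.0035187 = 0.067090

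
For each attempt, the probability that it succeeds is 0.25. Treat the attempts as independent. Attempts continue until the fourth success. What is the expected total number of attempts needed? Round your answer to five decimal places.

16.00000

Y = total attempts until the fourth success; negative binomial with r=4, p=0.25.
E[Y] = r / p = 4 / 0.25 = 16.0000000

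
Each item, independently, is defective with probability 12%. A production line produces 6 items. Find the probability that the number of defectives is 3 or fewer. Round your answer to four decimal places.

0.9975

X ~ Binomial(6, 0.12); P(X ≤ 3) = Σ C(6,k) p^k (1−p)^(6−k) over k:
  k=0: C(6,0)·0.12^0·0.88^6 = 0.464404
  k=1: C(6,1)·0.12^1·0.88^5 = 0.379967
  k=2: C(6,2)·0.12^2·0.88^4 = 0.129534
  k=3: C(6,3)·0.12^3·0.88^3 = 0.023552
Total = 0.997457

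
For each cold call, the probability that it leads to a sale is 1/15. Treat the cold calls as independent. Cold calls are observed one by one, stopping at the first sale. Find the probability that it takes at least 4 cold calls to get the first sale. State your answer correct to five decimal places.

Y = number of cold calls to the first success; geometric, p = 0.066667.
P(Y > 3) = P(first 3 all fail) = (1−p)^3 = 0.8130370

0.81304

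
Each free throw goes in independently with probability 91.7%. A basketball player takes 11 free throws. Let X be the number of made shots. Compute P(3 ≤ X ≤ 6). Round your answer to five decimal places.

0.00119

X ~ Binomial(11, 0.917); P(3 ≤ X ≤ 6) = Σ C(11,k) p^k (1−p)^(11−k) over k:
  k=3: C(11,3)·0.917^3·0.083^8 = 0.0000003
  k=4: C(11,4)·0.917^4·0.083^7 = 0.0000063
  k=5: C(11,5)·0.917^5·0.083^6 = 0.0000979
  k=6: C(11,6)·0.917^6·0.083^5 = 0.0010821
Total = 0.0011866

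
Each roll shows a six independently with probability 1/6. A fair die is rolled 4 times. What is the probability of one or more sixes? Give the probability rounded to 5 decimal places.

0.51775

P(at least one) = 1 − P(none) = 1 − (1 − 0.166667)^4
= 1 − 0.4822531 = 0.5177469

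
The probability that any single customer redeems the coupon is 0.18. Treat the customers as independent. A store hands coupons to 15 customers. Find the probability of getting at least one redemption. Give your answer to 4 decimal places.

0.9490

P(at least one) = 1 − P(none) = 1 − (1 − 0.18)^15
= 1 − 0.050957 = 0.949043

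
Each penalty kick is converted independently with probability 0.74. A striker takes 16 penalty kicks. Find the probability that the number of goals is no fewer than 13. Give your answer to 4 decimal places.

0.3697

X ~ Binomial(16, 0.74); P(X ≥ 13) = Σ C(16,k) p^k (1−p)^(16−k) over k:
  k=13: C(16,13)·0.74^13·0.26^3 = 0.196390
  k=14: C(16,14)·0.74^14·0.26^2 = 0.119777
  k=15: C(16,15)·0.74^15·0.26^1 = 0.045454
  k=16: C(16,16)·0.74^16·0.26^0 = 0.008086
Total = 0.369706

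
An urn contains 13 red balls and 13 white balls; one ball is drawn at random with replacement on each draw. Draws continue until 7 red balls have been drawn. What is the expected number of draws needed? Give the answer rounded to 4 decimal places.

Y = total draws until the seventh success; negative binomial with r=7, p=0.50.
E[Y] = r / p = 7 / 0.50 = 14.000000

14.0000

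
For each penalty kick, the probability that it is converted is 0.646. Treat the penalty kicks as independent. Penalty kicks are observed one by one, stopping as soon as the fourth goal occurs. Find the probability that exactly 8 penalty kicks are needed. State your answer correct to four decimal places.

Y = trial on which the fourth success occurs; negative binomial, r=4, p=0.646.
P(Y=8) = C(7,3) · p^4 · (1−p)^4
= 35 · 0.17415 · 0.015704 = 0.095722

0.0957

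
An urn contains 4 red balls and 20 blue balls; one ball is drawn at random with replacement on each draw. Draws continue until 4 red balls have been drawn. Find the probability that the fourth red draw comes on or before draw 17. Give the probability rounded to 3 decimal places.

Finishing within 17 draws ⇔ at least 4 successes in the first 17. With X ~ Binomial(17, 0.166667), P(Y ≤ 17) = 1 − P(X ≤ 3).
  k=0: C(17,0)·0.166667^0·0.833333^17 = 0.04507
  k=1: C(17,1)·0.166667^1·0.833333^16 = 0.15325
  k=2: C(17,2)·0.166667^2·0.833333^15 = 0.24520
  k=3: C(17,3)·0.166667^3·0.833333^14 = 0.24520
1 − 0.68872 = 0.31128

0.311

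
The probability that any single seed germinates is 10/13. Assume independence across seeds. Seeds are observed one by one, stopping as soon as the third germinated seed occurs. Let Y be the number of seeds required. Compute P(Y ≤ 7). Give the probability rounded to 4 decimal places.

0.9910

Finishing within 7 seeds ⇔ at least 3 successes in the first 7. With X ~ Binomial(7, 0.769231), P(Y ≤ 7) = 1 − P(X ≤ 2).
  k=0: C(7,0)·0.769231^0·0.230769^7 = 0.000035
  k=1: C(7,1)·0.769231^1·0.230769^6 = 0.000813
  k=2: C(7,2)·0.769231^2·0.230769^5 = 0.008132
1 − 0.008981 = 0.991019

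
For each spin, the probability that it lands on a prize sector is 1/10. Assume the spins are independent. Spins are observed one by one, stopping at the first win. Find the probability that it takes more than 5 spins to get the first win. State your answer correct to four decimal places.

Y = number of spins to the first success; geometric, p = 0.10.
P(Y > 5) = P(first 5 all fail) = (1−p)^5 = 0.590490

0.5905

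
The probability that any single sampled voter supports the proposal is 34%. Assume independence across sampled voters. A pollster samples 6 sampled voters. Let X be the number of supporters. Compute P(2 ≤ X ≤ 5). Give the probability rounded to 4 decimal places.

X ~ Binomial(6, 0.34); P(2 ≤ X ≤ 5) = Σ C(6,k) p^k (1−p)^(6−k) over k:
  k=2: C(6,2)·0.34^2·0.66^4 = 0.329022
  k=3: C(6,3)·0.34^3·0.66^3 = 0.225995
  k=4: C(6,4)·0.34^4·0.66^2 = 0.087316
  k=5: C(6,5)·0.34^5·0.66^1 = 0.017992
Total = 0.660325

0.6603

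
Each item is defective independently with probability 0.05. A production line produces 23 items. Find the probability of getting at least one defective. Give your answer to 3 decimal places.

0.693

P(at least one) = 1 − P(none) = 1 − (1 − 0.05)^23
= 1 − 0.30736 = 0.69264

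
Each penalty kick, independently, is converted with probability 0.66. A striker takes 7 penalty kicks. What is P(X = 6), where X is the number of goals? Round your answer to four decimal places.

0.1967

X ~ Binomial(n=7, p=0.66).
P(X=6) = C(7,6) · p^6 · (1−p)^1
= 7 · 0.082654 · 0.34 = 0.196716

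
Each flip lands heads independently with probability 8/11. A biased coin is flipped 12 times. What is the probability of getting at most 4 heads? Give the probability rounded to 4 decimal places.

0.0050

X ~ Binomial(12, 0.727273); P(X ≤ 4) = Σ C(12,k) p^k (1−p)^(12−k) over k:
  k=0: C(12,0)·0.727273^0·0.272727^12 = 0.000000
  k=1: C(12,1)·0.727273^1·0.272727^11 = 0.000005
  k=2: C(12,2)·0.727273^2·0.272727^10 = 0.000079
  k=3: C(12,3)·0.727273^3·0.272727^9 = 0.000706
  k=4: C(12,4)·0.727273^4·0.272727^8 = 0.004239
Total = 0.005030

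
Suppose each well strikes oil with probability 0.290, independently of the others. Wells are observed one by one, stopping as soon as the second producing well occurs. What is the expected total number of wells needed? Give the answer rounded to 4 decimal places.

6.8966

Y = total wells until the second success; negative binomial with r=2, p=0.29.
E[Y] = r / p = 2 / 0.29 = 6.896552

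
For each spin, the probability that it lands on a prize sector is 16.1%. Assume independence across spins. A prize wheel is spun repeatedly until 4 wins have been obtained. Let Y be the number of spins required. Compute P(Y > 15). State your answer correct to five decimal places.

Needing more than 15 spins ⇔ fewer than 4 successes in the first 15. With X ~ Binomial(15, 0.161), P(Y > 15) = P(X ≤ 3).
  k=0: C(15,0)·0.161^0·0.839^15 = 0.0718504
  k=1: C(15,1)·0.161^1·0.839^14 = 0.2068162
  k=2: C(15,2)·0.161^2·0.839^13 = 0.2778091
  k=3: C(15,3)·0.161^3·0.839^12 = 0.2310109
P(X ≤ 3) = 0.7874867

0.78749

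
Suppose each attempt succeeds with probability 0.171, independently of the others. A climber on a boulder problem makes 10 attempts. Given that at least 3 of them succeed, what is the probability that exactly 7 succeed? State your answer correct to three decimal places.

X ~ Binomial(10, 0.171). Want P(X=7 | X≥3) = P(X=7) / P(X≥3).
P(X=7) = C(10,7)·0.171^7·0.829^3 = 0.00029
P(X≥3) = 1 − 0.15330 − 0.31622 − 0.29352 = 0.23696
Ratio = 0.00029 / 0.23696 = 0.00123

0.001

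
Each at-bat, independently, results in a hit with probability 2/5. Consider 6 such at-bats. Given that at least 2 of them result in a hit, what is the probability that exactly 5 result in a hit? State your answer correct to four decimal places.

X ~ Binomial(6, 0.40). Want P(X=5 | X≥2) = P(X=5) / P(X≥2).
P(X=5) = C(6,5)·0.40^5·0.60^1 = 0.036864
P(X≥2) = 1 − 0.046656 − 0.186624 = 0.766720
Ratio = 0.036864 / 0.766720 = 0.048080

0.0481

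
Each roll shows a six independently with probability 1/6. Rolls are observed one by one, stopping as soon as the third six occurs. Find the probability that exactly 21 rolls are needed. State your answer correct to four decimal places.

0.0330

Y = trial on which the third success occurs; negative binomial, r=3, p=0.166667.
P(Y=21) = C(20,2) · p^3 · (1−p)^18
= 190 · 0.0046296 · 0.037561 = 0.033040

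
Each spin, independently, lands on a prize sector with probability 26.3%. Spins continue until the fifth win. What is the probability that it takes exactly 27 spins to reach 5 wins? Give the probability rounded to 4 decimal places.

Y = trial on which the fifth success occurs; negative binomial, r=5, p=0.263.
P(Y=27) = C(26,4) · p^5 · (1−p)^22
= 14950 · 0.0012583 · 0.0012142 = 0.022840

0.0228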